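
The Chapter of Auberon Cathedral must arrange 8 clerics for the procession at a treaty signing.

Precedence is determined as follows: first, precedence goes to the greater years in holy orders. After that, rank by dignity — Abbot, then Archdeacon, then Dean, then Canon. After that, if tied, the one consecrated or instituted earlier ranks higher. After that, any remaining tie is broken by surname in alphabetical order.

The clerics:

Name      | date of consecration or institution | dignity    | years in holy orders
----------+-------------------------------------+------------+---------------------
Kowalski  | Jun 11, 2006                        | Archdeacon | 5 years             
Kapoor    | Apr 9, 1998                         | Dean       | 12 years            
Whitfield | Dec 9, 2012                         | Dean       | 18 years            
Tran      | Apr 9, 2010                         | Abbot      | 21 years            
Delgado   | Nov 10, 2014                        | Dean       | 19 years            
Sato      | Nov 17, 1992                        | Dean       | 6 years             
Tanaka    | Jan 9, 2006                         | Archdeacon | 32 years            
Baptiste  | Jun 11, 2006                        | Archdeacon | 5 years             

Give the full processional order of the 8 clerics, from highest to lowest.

By years in holy orders (higher first): Tanaka (32 years); then Tran (21 years); then Delgado (19 years); then Whitfield (18 years); then Kapoor (12 years); then Sato (6 years); then Baptiste and Kowalski (both 5 years).
Baptiste and Kowalski are each Archdeacon, so the next rule applies.
Baptiste and Kowalski both have date of consecration or institution Jun 11, 2006, so the next rule applies.
Among Baptiste and Kowalski, alphabetically by surname: Baptiste before Kowalski.
Full order: Tanaka, Tran, Delgado, Whitfield, Kapoor, Sato, Baptiste, Kowalski.

Tanaka, Tran, Delgado, Whitfield, Kapoor, Sato, Baptiste, Kowalski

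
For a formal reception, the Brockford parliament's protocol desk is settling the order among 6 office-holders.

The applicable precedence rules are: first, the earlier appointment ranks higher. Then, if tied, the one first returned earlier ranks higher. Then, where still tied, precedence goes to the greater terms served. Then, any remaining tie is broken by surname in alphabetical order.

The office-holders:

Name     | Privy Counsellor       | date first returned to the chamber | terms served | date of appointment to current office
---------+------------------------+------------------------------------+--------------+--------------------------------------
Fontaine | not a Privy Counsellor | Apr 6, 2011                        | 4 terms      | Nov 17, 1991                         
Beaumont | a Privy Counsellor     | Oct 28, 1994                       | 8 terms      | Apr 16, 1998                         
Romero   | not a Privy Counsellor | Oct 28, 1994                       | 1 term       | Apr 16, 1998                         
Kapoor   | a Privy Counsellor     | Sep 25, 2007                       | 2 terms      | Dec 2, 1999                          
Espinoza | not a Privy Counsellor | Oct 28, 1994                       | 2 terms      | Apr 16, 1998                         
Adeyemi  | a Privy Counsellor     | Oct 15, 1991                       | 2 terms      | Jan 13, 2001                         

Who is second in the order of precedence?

Beaumont

By date of appointment to current office (earlier first): Fontaine (Nov 17, 1991); then Beaumont, Espinoza and Romero (each Apr 16, 1998); then Kapoor (Dec 2, 1999); then Adeyemi (Jan 13, 2001).
Beaumont, Espinoza and Romero all have date first returned to the chamber Oct 28, 1994, so the next rule applies.
Among Beaumont, Espinoza and Romero, by terms served (higher first): Beaumont (8 terms) before Espinoza (2 terms) before Romero (1 term).
Order: Fontaine, Beaumont, Espinoza, Romero, Kapoor, Adeyemi.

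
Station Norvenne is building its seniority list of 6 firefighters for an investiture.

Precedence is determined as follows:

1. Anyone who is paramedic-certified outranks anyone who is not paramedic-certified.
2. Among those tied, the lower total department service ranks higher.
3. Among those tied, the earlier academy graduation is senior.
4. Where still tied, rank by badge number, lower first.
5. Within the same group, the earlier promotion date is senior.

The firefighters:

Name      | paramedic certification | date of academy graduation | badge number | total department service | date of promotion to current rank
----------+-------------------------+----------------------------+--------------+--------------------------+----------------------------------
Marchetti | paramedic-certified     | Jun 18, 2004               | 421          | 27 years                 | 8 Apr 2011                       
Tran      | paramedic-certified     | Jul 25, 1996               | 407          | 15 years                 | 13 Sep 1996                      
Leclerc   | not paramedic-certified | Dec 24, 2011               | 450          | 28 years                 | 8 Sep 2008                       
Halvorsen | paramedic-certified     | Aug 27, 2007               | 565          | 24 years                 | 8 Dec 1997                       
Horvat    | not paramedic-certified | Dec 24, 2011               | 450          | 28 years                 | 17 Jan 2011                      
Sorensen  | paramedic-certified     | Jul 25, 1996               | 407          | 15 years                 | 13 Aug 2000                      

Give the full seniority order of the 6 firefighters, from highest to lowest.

Tran, Sorensen, Halvorsen, Marchetti, Leclerc, Horvat

By the first rule: Tran, Sorensen, Halvorsen and Marchetti (each paramedic-certified); then Leclerc and Horvat (both not paramedic-certified).
Among Tran, Sorensen, Halvorsen and Marchetti, by total department service (lower first): Tran and Sorensen (15 years) before Halvorsen (24 years) before Marchetti (27 years).
Tran and Sorensen both have date of academy graduation Jul 25, 1996, so the next rule applies.
Tran and Sorensen both have badge number 407, so the next rule applies.
Among Tran and Sorensen, by date of promotion to current rank (earlier first): Tran (13 Sep 1996) before Sorensen (13 Aug 2000).
Leclerc and Horvat both have total department service 28 years, so the next rule applies.
Leclerc and Horvat both have date of academy graduation Dec 24, 2011, so the next rule applies.
Leclerc and Horvat both have badge number 450, so the next rule applies.
Among Leclerc and Horvat, by date of promotion to current rank (earlier first): Leclerc (8 Sep 2008) before Horvat (17 Jan 2011).
Full order: Tran, Sorensen, Halvorsen, Marchetti, Leclerc, Horvat.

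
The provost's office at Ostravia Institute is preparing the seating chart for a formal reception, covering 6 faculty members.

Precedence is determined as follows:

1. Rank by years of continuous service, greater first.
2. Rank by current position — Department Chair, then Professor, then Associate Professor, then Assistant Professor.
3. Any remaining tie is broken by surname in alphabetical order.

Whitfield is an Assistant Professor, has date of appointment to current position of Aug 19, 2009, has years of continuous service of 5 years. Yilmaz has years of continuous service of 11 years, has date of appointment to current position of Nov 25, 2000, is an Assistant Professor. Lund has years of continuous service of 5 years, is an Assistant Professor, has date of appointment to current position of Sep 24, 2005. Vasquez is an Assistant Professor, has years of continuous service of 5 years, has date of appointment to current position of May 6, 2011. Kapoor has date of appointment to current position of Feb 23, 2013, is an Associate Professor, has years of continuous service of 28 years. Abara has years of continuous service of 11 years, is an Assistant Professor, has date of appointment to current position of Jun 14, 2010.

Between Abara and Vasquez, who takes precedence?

Abara

By years of continuous service (higher first): Kapoor (28 years); then Abara and Yilmaz (both 11 years); then Lund, Vasquez and Whitfield (each 5 years).
Abara and Yilmaz are each Assistant Professor, so the next rule applies.
Among Abara and Yilmaz, alphabetically by surname: Abara before Yilmaz.
Lund, Vasquez and Whitfield are each Assistant Professor, so the next rule applies.
Among Lund, Vasquez and Whitfield, alphabetically by surname: Lund before Vasquez before Whitfield.
So Abara takes precedence.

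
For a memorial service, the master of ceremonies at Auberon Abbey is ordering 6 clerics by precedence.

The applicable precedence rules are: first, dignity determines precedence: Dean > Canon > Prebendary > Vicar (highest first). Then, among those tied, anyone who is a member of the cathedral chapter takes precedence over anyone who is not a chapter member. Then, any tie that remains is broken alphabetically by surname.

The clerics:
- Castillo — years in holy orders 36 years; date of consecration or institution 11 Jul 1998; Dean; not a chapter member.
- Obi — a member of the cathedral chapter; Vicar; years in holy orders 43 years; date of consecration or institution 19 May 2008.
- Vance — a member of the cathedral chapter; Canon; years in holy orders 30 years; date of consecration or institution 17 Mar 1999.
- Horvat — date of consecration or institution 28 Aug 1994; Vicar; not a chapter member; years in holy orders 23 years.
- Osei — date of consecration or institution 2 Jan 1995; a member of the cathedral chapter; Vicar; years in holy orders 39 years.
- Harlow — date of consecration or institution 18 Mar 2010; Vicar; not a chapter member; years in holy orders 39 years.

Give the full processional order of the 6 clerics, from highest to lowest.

By dignity: Castillo (Dean); then Vance (Canon); then Obi, Osei, Harlow and Horvat (Vicar).
Among Obi, Osei, Harlow and Horvat, a member of the cathedral chapter before not a chapter member: Obi and Osei (a member of the cathedral chapter) before Harlow and Horvat (not a chapter member).
Among Obi and Osei, alphabetically by surname: Obi before Osei.
Among Harlow and Horvat, alphabetically by surname: Harlow before Horvat.
Full order: Castillo, Vance, Obi, Osei, Harlow, Horvat.

Castillo, Vance, Obi, Osei, Harlow, Horvat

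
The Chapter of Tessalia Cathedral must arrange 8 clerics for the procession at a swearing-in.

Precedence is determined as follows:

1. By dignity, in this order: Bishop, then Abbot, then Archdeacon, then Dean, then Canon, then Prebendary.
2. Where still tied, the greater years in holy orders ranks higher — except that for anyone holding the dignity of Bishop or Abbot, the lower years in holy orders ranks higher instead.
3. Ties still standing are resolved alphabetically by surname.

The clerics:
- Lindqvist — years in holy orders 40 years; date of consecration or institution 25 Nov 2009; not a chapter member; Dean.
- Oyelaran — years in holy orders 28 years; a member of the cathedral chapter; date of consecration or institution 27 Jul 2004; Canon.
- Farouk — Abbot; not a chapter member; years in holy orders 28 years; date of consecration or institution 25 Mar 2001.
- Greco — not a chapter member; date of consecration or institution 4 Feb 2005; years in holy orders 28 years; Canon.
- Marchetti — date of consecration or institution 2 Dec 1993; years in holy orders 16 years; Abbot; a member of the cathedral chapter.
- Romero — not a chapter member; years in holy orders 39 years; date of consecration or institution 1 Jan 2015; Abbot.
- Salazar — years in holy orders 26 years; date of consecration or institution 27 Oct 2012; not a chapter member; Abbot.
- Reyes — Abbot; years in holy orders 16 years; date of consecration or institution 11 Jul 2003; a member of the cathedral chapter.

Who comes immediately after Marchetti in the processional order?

By dignity: Marchetti, Reyes, Salazar, Farouk and Romero (Abbot); then Lindqvist (Dean); then Greco and Oyelaran (Canon).
Among Marchetti, Reyes, Salazar, Farouk and Romero, by years in holy orders (lower first) (reversed rule for this group): Marchetti and Reyes (16 years) before Salazar (26 years) before Farouk (28 years) before Romero (39 years).
Among Marchetti and Reyes, alphabetically by surname: Marchetti before Reyes.
Greco and Oyelaran both have years in holy orders 28 years, so the next rule applies.
Among Greco and Oyelaran, alphabetically by surname: Greco before Oyelaran.
Order: Marchetti, Reyes, Salazar, Farouk, Romero, Lindqvist, Greco, Oyelaran.

Reyes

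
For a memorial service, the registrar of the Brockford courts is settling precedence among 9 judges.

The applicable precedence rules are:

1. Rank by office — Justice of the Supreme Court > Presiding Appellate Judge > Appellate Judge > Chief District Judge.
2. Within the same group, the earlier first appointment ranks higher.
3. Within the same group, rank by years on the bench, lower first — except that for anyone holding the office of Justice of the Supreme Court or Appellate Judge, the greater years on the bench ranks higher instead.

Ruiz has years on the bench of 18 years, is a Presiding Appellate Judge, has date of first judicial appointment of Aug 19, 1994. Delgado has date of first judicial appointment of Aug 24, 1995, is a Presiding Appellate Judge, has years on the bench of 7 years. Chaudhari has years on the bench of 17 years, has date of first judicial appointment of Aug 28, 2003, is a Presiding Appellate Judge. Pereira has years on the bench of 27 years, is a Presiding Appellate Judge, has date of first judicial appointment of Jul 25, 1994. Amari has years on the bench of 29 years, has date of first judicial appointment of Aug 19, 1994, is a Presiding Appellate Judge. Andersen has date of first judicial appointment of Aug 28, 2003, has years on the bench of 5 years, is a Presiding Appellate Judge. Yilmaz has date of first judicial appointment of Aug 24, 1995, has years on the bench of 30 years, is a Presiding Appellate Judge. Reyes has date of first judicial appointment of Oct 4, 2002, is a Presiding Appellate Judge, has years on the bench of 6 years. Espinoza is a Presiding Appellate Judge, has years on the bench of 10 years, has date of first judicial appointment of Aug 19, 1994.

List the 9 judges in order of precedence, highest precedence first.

By office: Pereira, Espinoza, Ruiz, Amari, Delgado, Yilmaz, Reyes, Andersen and Chaudhari (Presiding Appellate Judge).
Among Pereira, Espinoza, Ruiz, Amari, Delgado, Yilmaz, Reyes, Andersen and Chaudhari, by date of first judicial appointment (earlier first): Pereira (Jul 25, 1994) before Espinoza, Ruiz and Amari (Aug 19, 1994) before Delgado and Yilmaz (Aug 24, 1995) before Reyes (Oct 4, 2002) before Andersen and Chaudhari (Aug 28, 2003).
Among Espinoza, Ruiz and Amari, by years on the bench (lower first): Espinoza (10 years) before Ruiz (18 years) before Amari (29 years).
Among Delgado and Yilmaz, by years on the bench (lower first): Delgado (7 years) before Yilmaz (30 years).
Among Andersen and Chaudhari, by years on the bench (lower first): Andersen (5 years) before Chaudhari (17 years).
Full order: Pereira, Espinoza, Ruiz, Amari, Delgado, Yilmaz, Reyes, Andersen, Chaudhari.

Pereira, Espinoza, Ruiz, Amari, Delgado, Yilmaz, Reyes, Andersen, Chaudhari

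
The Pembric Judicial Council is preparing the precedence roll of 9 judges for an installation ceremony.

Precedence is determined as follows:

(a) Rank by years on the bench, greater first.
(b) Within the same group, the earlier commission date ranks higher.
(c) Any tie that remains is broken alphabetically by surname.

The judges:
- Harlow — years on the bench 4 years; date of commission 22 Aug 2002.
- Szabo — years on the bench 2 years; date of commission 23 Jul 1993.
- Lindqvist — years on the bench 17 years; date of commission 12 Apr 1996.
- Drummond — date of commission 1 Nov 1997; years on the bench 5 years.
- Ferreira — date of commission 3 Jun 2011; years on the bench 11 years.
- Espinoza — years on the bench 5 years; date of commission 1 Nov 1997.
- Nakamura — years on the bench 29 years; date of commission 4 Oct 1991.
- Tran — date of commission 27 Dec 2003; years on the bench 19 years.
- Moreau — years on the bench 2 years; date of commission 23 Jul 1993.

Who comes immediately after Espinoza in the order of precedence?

Harlow

By years on the bench (higher first): Nakamura (29 years); then Tran (19 years); then Lindqvist (17 years); then Ferreira (11 years); then Drummond and Espinoza (both 5 years); then Harlow (4 years); then Moreau and Szabo (both 2 years).
Drummond and Espinoza both have date of commission 1 Nov 1997, so the next rule applies.
Among Drummond and Espinoza, alphabetically by surname: Drummond before Espinoza.
Moreau and Szabo both have date of commission 23 Jul 1993, so the next rule applies.
Among Moreau and Szabo, alphabetically by surname: Moreau before Szabo.
Order: Nakamura, Tran, Lindqvist, Ferreira, Drummond, Espinoza, Harlow, Moreau, Szabo.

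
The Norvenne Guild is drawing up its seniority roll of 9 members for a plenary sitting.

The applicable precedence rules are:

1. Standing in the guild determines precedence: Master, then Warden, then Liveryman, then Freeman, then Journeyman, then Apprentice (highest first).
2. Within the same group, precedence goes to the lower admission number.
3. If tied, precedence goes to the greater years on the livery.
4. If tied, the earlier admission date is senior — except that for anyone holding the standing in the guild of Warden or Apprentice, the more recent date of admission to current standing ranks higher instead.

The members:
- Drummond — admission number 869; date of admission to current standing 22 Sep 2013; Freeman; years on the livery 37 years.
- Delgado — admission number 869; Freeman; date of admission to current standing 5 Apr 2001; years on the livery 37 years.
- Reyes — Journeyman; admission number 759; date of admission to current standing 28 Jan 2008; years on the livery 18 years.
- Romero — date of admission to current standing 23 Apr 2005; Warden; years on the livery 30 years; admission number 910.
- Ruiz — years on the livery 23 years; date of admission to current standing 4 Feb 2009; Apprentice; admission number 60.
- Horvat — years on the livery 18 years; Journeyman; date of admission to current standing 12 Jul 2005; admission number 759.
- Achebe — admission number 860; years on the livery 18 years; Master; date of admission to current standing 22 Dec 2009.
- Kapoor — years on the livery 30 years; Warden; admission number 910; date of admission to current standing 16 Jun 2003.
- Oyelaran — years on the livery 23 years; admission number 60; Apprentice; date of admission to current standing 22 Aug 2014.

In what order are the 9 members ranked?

Achebe, Romero, Kapoor, Delgado, Drummond, Horvat, Reyes, Oyelaran, Ruiz

By standing in the guild: Achebe (Master); then Romero and Kapoor (Warden); then Delgado and Drummond (Freeman); then Horvat and Reyes (Journeyman); then Oyelaran and Ruiz (Apprentice).
Romero and Kapoor both have admission number 910, so the next rule applies.
Romero and Kapoor both have years on the livery 30 years, so the next rule applies.
Among Romero and Kapoor, by date of admission to current standing (later first) (reversed rule for this group): Romero (23 Apr 2005) before Kapoor (16 Jun 2003).
Delgado and Drummond both have admission number 869, so the next rule applies.
Delgado and Drummond both have years on the livery 37 years, so the next rule applies.
Among Delgado and Drummond, by date of admission to current standing (earlier first): Delgado (5 Apr 2001) before Drummond (22 Sep 2013).
Horvat and Reyes both have admission number 759, so the next rule applies.
Horvat and Reyes both have years on the livery 18 years, so the next rule applies.
Among Horvat and Reyes, by date of admission to current standing (earlier first): Horvat (12 Jul 2005) before Reyes (28 Jan 2008).
Oyelaran and Ruiz both have admission number 60, so the next rule applies.
Oyelaran and Ruiz both have years on the livery 23 years, so the next rule applies.
Among Oyelaran and Ruiz, by date of admission to current standing (later first) (reversed rule for this group): Oyelaran (22 Aug 2014) before Ruiz (4 Feb 2009).
Full order: Achebe, Romero, Kapoor, Delgado, Drummond, Horvat, Reyes, Oyelaran, Ruiz.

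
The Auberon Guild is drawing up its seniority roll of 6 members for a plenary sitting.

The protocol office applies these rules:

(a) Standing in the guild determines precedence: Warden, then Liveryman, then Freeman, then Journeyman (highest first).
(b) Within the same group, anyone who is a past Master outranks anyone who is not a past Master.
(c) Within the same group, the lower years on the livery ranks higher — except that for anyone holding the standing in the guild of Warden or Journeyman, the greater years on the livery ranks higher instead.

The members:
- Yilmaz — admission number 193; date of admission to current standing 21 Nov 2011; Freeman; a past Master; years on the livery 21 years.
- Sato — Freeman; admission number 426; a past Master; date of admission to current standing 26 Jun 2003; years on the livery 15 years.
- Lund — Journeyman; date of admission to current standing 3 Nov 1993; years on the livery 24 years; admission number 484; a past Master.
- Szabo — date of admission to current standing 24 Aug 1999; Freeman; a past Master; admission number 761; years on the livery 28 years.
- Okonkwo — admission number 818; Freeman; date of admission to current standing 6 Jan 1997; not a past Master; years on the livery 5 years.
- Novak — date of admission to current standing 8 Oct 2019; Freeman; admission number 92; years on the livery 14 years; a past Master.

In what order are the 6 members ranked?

Novak, Sato, Yilmaz, Szabo, Okonkwo, Lund

By standing in the guild: Novak, Sato, Yilmaz, Szabo and Okonkwo (Freeman); then Lund (Journeyman).
Among Novak, Sato, Yilmaz, Szabo and Okonkwo, a past Master before not a past Master: Novak, Sato, Yilmaz and Szabo (a past Master) before Okonkwo (not a past Master).
Among Novak, Sato, Yilmaz and Szabo, by years on the livery (lower first): Novak (14 years) before Sato (15 years) before Yilmaz (21 years) before Szabo (28 years).
Full order: Novak, Sato, Yilmaz, Szabo, Okonkwo, Lund.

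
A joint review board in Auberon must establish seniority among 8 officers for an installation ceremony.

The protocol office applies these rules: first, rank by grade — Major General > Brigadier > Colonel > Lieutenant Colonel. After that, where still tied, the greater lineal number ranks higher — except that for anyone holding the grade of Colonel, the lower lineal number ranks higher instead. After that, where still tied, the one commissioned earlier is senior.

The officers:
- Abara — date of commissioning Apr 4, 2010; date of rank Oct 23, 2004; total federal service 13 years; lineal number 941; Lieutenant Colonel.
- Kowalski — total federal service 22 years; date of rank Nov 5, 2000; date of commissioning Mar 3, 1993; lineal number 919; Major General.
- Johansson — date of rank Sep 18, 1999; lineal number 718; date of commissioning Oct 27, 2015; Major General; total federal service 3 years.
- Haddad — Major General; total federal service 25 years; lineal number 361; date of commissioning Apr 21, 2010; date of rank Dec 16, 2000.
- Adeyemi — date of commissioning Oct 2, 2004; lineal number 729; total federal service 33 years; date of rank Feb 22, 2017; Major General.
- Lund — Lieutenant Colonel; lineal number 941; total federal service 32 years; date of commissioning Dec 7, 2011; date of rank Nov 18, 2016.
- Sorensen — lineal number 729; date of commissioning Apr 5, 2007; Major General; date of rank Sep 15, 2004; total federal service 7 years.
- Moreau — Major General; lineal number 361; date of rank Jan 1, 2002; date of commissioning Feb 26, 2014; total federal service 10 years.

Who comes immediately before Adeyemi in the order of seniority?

By grade: Kowalski, Adeyemi, Sorensen, Johansson, Haddad and Moreau (Major General); then Abara and Lund (Lieutenant Colonel).
Among Kowalski, Adeyemi, Sorensen, Johansson, Haddad and Moreau, by lineal number (higher first): Kowalski (919) before Adeyemi and Sorensen (729) before Johansson (718) before Haddad and Moreau (361).
Among Adeyemi and Sorensen, by date of commissioning (earlier first): Adeyemi (Oct 2, 2004) before Sorensen (Apr 5, 2007).
Among Haddad and Moreau, by date of commissioning (earlier first): Haddad (Apr 21, 2010) before Moreau (Feb 26, 2014).
Abara and Lund both have lineal number 941, so the next rule applies.
Among Abara and Lund, by date of commissioning (earlier first): Abara (Apr 4, 2010) before Lund (Dec 7, 2011).
Order: Kowalski, Adeyemi, Sorensen, Johansson, Haddad, Moreau, Abara, Lund.

Kowalski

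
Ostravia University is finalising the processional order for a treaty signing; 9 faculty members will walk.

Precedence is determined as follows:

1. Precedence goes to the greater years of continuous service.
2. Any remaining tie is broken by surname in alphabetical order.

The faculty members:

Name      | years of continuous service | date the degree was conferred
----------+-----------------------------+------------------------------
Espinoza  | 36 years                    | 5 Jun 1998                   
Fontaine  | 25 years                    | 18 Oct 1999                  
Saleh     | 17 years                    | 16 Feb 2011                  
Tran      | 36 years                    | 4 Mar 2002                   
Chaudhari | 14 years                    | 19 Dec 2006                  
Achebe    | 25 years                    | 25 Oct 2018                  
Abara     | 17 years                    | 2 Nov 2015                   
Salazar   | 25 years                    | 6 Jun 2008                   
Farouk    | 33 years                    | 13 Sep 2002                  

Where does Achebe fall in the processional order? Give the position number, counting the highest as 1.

By years of continuous service (higher first): Espinoza and Tran (both 36 years); then Farouk (33 years); then Achebe, Fontaine and Salazar (each 25 years); then Abara and Saleh (both 17 years); then Chaudhari (14 years).
Among Espinoza and Tran, alphabetically by surname: Espinoza before Tran.
Among Achebe, Fontaine and Salazar, alphabetically by surname: Achebe before Fontaine before Salazar.
Among Abara and Saleh, alphabetically by surname: Abara before Saleh.
Order: Espinoza, Tran, Farouk, Achebe, Fontaine, Salazar, Abara, Saleh, Chaudhari. So position 4.

4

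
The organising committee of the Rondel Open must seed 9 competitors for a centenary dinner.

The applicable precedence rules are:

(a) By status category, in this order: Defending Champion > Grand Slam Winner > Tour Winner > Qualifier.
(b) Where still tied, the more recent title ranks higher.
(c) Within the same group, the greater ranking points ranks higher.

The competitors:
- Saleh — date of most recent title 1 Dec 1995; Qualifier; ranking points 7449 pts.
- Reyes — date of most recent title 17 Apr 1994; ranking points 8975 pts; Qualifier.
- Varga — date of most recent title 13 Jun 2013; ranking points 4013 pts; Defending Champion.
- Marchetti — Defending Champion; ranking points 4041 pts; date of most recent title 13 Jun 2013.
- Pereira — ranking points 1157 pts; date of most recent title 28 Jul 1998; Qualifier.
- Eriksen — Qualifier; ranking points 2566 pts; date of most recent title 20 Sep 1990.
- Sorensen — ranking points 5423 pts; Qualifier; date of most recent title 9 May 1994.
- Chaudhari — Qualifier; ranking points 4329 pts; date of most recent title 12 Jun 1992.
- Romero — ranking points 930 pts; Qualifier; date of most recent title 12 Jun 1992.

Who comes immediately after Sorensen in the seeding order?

By status category: Marchetti and Varga (Defending Champion); then Pereira, Saleh, Sorensen, Reyes, Chaudhari, Romero and Eriksen (Qualifier).
Marchetti and Varga both have date of most recent title 13 Jun 2013, so the next rule applies.
Among Marchetti and Varga, by ranking points (higher first): Marchetti (4041 pts) before Varga (4013 pts).
Among Pereira, Saleh, Sorensen, Reyes, Chaudhari, Romero and Eriksen, by date of most recent title (later first): Pereira (28 Jul 1998) before Saleh (1 Dec 1995) before Sorensen (9 May 1994) before Reyes (17 Apr 1994) before Chaudhari and Romero (12 Jun 1992) before Eriksen (20 Sep 1990).
Among Chaudhari and Romero, by ranking points (higher first): Chaudhari (4329 pts) before Romero (930 pts).
Order: Marchetti, Varga, Pereira, Saleh, Sorensen, Reyes, Chaudhari, Romero, Eriksen.

Reyes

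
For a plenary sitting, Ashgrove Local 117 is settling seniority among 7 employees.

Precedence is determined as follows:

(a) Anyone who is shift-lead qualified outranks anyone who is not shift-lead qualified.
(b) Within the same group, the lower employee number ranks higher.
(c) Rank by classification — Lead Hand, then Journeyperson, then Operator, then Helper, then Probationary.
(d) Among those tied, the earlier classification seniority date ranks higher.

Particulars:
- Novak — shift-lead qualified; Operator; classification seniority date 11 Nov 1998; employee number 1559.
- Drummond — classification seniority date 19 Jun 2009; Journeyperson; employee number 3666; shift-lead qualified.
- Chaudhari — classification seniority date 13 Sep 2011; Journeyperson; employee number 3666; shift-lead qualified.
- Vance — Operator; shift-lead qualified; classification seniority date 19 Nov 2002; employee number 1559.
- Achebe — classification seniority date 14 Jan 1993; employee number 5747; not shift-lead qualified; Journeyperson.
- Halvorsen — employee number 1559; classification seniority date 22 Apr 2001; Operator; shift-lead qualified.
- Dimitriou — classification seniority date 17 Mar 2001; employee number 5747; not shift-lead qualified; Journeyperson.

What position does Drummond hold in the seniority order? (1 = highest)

4

By the first rule: Novak, Halvorsen, Vance, Drummond and Chaudhari (each shift-lead qualified); then Achebe and Dimitriou (both not shift-lead qualified).
Among Novak, Halvorsen, Vance, Drummond and Chaudhari, by employee number (lower first): Novak, Halvorsen and Vance (1559) before Drummond and Chaudhari (3666).
Novak, Halvorsen and Vance are each Operator, so the next rule applies.
Among Novak, Halvorsen and Vance, by classification seniority date (earlier first): Novak (11 Nov 1998) before Halvorsen (22 Apr 2001) before Vance (19 Nov 2002).
Drummond and Chaudhari are each Journeyperson, so the next rule applies.
Among Drummond and Chaudhari, by classification seniority date (earlier first): Drummond (19 Jun 2009) before Chaudhari (13 Sep 2011).
Achebe and Dimitriou both have employee number 5747, so the next rule applies.
Achebe and Dimitriou are each Journeyperson, so the next rule applies.
Among Achebe and Dimitriou, by classification seniority date (earlier first): Achebe (14 Jan 1993) before Dimitriou (17 Mar 2001).
Order: Novak, Halvorsen, Vance, Drummond, Chaudhari, Achebe, Dimitriou. So position 4.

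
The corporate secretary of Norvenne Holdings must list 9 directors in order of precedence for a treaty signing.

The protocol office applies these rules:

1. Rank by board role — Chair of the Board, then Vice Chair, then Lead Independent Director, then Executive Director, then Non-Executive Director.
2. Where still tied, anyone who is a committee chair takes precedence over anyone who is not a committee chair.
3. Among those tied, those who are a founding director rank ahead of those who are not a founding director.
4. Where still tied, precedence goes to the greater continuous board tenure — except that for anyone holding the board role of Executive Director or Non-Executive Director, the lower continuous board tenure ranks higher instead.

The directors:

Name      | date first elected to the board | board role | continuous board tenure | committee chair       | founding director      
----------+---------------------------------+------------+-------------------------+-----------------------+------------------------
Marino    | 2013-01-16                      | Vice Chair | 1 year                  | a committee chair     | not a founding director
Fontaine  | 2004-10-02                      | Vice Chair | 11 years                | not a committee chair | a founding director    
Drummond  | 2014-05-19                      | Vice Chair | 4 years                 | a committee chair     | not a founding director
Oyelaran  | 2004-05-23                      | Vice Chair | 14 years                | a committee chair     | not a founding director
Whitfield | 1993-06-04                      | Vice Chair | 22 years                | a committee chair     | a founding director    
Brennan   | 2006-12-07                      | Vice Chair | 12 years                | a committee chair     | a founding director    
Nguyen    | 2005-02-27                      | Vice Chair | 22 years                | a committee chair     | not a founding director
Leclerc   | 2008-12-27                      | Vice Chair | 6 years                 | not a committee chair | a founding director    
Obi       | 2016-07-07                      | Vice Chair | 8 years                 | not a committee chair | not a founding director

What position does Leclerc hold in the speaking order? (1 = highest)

By board role: Whitfield, Brennan, Nguyen, Oyelaran, Drummond, Marino, Fontaine, Leclerc and Obi (Vice Chair).
Among Whitfield, Brennan, Nguyen, Oyelaran, Drummond, Marino, Fontaine, Leclerc and Obi, a committee chair before not a committee chair: Whitfield, Brennan, Nguyen, Oyelaran, Drummond and Marino (a committee chair) before Fontaine, Leclerc and Obi (not a committee chair).
Among Whitfield, Brennan, Nguyen, Oyelaran, Drummond and Marino, a founding director before not a founding director: Whitfield and Brennan (a founding director) before Nguyen, Oyelaran, Drummond and Marino (not a founding director).
Among Whitfield and Brennan, by continuous board tenure (higher first): Whitfield (22 years) before Brennan (12 years).
Among Nguyen, Oyelaran, Drummond and Marino, by continuous board tenure (higher first): Nguyen (22 years) before Oyelaran (14 years) before Drummond (4 years) before Marino (1 year).
Among Fontaine, Leclerc and Obi, a founding director before not a founding director: Fontaine and Leclerc (a founding director) before Obi (not a founding director).
Among Fontaine and Leclerc, by continuous board tenure (higher first): Fontaine (11 years) before Leclerc (6 years).
Order: Whitfield, Brennan, Nguyen, Oyelaran, Drummond, Marino, Fontaine, Leclerc, Obi. So position 8.

8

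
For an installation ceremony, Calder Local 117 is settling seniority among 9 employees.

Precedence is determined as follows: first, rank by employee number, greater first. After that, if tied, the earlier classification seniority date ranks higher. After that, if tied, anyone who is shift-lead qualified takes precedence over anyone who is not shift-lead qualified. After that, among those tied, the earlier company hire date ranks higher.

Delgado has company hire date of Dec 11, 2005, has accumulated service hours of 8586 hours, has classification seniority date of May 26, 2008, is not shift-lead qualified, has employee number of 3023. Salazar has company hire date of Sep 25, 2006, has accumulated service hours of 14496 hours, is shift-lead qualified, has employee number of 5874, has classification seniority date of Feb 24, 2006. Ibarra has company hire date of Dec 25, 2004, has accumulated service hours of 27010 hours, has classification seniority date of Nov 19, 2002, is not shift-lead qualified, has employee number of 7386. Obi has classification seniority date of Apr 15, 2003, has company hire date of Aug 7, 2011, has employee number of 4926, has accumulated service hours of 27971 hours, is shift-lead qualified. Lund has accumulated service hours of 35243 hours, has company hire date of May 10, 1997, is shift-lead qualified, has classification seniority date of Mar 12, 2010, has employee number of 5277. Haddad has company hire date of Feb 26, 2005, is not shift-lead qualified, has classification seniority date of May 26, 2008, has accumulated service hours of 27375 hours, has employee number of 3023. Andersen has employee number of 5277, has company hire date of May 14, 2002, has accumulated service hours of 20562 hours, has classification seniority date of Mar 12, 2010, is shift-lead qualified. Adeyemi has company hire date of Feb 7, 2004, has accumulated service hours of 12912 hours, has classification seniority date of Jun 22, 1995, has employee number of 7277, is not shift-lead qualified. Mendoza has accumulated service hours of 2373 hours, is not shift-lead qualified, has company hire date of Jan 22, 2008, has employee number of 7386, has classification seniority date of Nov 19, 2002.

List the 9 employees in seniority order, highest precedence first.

Ibarra, Mendoza, Adeyemi, Salazar, Lund, Andersen, Obi, Haddad, Delgado

By employee number (higher first): Ibarra and Mendoza (both 7386); then Adeyemi (7277); then Salazar (5874); then Lund and Andersen (both 5277); then Obi (4926); then Haddad and Delgado (both 3023).
Ibarra and Mendoza both have classification seniority date Nov 19, 2002, so the next rule applies.
Ibarra and Mendoza are each not shift-lead qualified, so the next rule applies.
Among Ibarra and Mendoza, by company hire date (earlier first): Ibarra (Dec 25, 2004) before Mendoza (Jan 22, 2008).
Lund and Andersen both have classification seniority date Mar 12, 2010, so the next rule applies.
Lund and Andersen are each shift-lead qualified, so the next rule applies.
Among Lund and Andersen, by company hire date (earlier first): Lund (May 10, 1997) before Andersen (May 14, 2002).
Haddad and Delgado both have classification seniority date May 26, 2008, so the next rule applies.
Haddad and Delgado are each not shift-lead qualified, so the next rule applies.
Among Haddad and Delgado, by company hire date (earlier first): Haddad (Feb 26, 2005) before Delgado (Dec 11, 2005).
Full order: Ibarra, Mendoza, Adeyemi, Salazar, Lund, Andersen, Obi, Haddad, Delgado.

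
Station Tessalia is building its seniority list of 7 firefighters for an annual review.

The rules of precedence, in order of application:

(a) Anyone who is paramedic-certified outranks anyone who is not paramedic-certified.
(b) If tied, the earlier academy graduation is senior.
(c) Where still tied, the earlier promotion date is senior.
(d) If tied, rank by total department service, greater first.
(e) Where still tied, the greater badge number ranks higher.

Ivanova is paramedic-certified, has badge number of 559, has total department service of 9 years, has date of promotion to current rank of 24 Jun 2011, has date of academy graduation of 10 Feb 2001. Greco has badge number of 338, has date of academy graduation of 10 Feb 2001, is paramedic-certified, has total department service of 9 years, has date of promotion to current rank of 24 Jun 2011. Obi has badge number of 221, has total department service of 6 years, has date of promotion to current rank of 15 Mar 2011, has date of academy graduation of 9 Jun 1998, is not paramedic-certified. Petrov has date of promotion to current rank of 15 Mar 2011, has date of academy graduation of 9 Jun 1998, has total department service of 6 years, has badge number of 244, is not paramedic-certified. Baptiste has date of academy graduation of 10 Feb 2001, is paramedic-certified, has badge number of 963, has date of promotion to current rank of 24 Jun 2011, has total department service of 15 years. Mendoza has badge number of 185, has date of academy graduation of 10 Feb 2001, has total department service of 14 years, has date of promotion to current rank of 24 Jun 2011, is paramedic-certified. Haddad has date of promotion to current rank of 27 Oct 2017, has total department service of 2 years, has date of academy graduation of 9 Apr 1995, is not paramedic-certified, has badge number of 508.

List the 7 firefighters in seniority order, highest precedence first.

Baptiste, Mendoza, Ivanova, Greco, Haddad, Petrov, Obi

By the first rule: Baptiste, Mendoza, Ivanova and Greco (each paramedic-certified); then Haddad, Petrov and Obi (each not paramedic-certified).
Baptiste, Mendoza, Ivanova and Greco all have date of academy graduation 10 Feb 2001, so the next rule applies.
Baptiste, Mendoza, Ivanova and Greco all have date of promotion to current rank 24 Jun 2011, so the next rule applies.
Among Baptiste, Mendoza, Ivanova and Greco, by total department service (higher first): Baptiste (15 years) before Mendoza (14 years) before Ivanova and Greco (9 years).
Among Ivanova and Greco, by badge number (higher first): Ivanova (559) before Greco (338).
Among Haddad, Petrov and Obi, by date of academy graduation (earlier first): Haddad (9 Apr 1995) before Petrov and Obi (9 Jun 1998).
Petrov and Obi both have date of promotion to current rank 15 Mar 2011, so the next rule applies.
Petrov and Obi both have total department service 6 years, so the next rule applies.
Among Petrov and Obi, by badge number (higher first): Petrov (244) before Obi (221).
Full order: Baptiste, Mendoza, Ivanova, Greco, Haddad, Petrov, Obi.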